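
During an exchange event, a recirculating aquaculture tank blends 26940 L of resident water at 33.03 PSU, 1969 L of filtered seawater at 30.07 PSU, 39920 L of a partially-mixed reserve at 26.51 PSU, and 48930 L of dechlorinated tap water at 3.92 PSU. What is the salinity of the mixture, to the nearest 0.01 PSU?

Total salt / total volume:
salt = 26,940×33.03 + 1,969×30.07 + 39,920×26.51 + 48,930×3.92 = 889,828.2 + 59,207.83 + 1,058,279.2 + 191,805.6 = 2,199,120.83
volume = 26,940 + 1,969 + 39,920 + 48,930 = 117,759 L
S = 2,199,120.83 / 117,759 = 18.6748 PSU

18.67 PSU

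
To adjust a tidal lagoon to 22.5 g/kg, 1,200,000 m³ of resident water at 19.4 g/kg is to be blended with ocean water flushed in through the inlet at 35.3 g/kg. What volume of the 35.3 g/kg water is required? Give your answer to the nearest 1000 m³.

Salt balance: 1,200,000×19.4 + V×35.3 = (1,200,000+V)×22.5
23,280,000 + 35.3V = 27,000,000 + 22.5V
3,720,000 = 12.8V
V = 290,625 m³

291000 m³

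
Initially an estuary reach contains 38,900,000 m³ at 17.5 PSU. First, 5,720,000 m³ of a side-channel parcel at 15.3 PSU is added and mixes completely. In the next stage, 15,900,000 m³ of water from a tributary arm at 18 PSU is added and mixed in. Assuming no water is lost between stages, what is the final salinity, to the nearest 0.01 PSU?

Mass of salt is conserved:
Initial salt = 38,900,000×17.5 = 680,750,000
After stage 1: salt = 680,750,000 + 5,720,000×15.3 = 768,266,000; volume = 44,620,000 m³; S = 17.218 PSU
After stage 2: salt = 768,266,000 + 15,900,000×18 = 1,054,466,000; volume = 60,520,000 m³
S = 1,054,466,000 / 60,520,000 = 17.4234 PSU

17.42 PSU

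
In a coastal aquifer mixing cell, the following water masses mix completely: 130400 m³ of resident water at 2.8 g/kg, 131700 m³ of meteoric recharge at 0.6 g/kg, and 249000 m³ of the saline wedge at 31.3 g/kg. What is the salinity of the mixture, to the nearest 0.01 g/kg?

By conservation of dissolved salt,
salt = 130,400×2.8 + 131,700×0.6 + 249,000×31.3 = 365,120 + 79,020 + 7,793,700 = 8,237,840
volume = 130,400 + 131,700 + 249,000 = 511,100 m³
S = 8,237,840 / 511,100 = 16.1179 g/kg

16.12 g/kg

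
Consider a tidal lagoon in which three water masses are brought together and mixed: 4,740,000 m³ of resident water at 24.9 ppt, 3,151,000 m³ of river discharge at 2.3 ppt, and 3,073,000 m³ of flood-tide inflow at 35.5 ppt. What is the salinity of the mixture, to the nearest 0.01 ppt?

21.38 ppt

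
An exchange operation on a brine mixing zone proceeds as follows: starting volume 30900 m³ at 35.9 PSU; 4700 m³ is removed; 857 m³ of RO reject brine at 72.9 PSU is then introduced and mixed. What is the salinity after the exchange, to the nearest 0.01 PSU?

37.07 PSU

Remaining after removal: 26,200 m³ at 35.9 PSU (salt = 940,580)
After addition: salt = 940,580 + 857×72.9 = 1,003,055.3; volume = 27,057 m³
S = 1,003,055.3 / 27,057 = 37.0719 PSU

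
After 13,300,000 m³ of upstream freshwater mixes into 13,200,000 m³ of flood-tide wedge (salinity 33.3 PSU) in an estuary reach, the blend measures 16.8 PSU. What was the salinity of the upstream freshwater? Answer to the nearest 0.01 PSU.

Salt balance: 13,200,000×33.3 + 13,300,000×S = 26,500,000×16.8
439,560,000 + 13,300,000·S = 445,200,000
S = (445,200,000 − 439,560,000) / 13,300,000 = 0.4241 PSU

0.42 PSU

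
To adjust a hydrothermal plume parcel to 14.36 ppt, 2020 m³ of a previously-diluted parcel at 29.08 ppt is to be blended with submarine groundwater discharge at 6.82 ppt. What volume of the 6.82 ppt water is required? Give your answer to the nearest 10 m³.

3940 m³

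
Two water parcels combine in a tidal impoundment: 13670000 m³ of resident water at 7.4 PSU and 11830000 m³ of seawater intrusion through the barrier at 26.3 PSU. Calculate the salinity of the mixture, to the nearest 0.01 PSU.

16.17 PSU

Weighted by volume,
salt = 13,670,000×7.4 + 11,830,000×26.3 = 101,158,000 + 311,129,000 = 412,287,000
volume = 13,670,000 + 11,830,000 = 25,500,000 m³
S = 412,287,000 / 25,500,000 = 16.1681 PSU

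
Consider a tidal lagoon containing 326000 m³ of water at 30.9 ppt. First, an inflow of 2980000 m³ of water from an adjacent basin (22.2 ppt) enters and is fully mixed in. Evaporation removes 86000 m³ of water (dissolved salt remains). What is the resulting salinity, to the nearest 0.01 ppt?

After mixing: salt = 326,000×30.9 + 2,980,000×22.2 = 76,229,400; volume = 3,306,000 m³
After evaporation: salt unchanged = 76,229,400; volume = 3,306,000 − 86,000 = 3,220,000 m³
S = 76,229,400 / 3,220,000 = 23.6737 ppt

23.67 ppt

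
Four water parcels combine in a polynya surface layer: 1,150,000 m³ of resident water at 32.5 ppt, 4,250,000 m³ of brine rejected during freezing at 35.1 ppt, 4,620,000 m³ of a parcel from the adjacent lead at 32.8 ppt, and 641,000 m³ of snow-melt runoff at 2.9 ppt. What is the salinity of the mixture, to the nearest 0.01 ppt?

Conserving salt mass:
salt = 1,150,000×32.5 + 4,250,000×35.1 + 4,620,000×32.8 + 641,000×2.9 = 37,375,000 + 149,175,000 + 151,536,000 + 1,858,900 = 339,944,900
volume = 1,150,000 + 4,250,000 + 4,620,000 + 641,000 = 10,661,000 m³
S = 339,944,900 / 10,661,000 = 31.8868 ppt

31.89 ppt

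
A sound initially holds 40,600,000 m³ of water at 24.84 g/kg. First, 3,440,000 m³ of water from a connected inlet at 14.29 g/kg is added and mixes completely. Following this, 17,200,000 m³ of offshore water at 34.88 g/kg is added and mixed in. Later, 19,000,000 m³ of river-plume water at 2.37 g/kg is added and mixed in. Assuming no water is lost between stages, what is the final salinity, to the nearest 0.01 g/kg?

By conservation of dissolved salt,
Initial salt = 40,600,000×24.84 = 1,008,504,000
After stage 1: salt = 1,008,504,000 + 3,440,000×14.29 = 1,057,661,600; volume = 44,040,000 m³; S = 24.016 g/kg
After stage 2: salt = 1,057,661,600 + 17,200,000×34.88 = 1,657,597,600; volume = 61,240,000 m³; S = 27.067 g/kg
After stage 3: salt = 1,657,597,600 + 19,000,000×2.37 = 1,702,627,600; volume = 80,240,000 m³
S = 1,702,627,600 / 80,240,000 = 21.2192 g/kg

21.22 g/kg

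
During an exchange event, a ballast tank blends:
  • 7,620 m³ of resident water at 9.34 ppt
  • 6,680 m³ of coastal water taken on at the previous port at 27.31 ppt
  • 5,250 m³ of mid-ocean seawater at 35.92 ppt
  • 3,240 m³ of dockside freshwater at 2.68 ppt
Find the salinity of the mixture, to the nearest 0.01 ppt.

19.78 ppt

Mass of salt is conserved:
salt = 7,620×9.34 + 6,680×27.31 + 5,250×35.92 + 3,240×2.68 = 71,170.8 + 182,430.8 + 188,580 + 8,683.2 = 450,864.8
volume = 7,620 + 6,680 + 5,250 + 3,240 = 22,790 m³
S = 450,864.8 / 22,790 = 19.7834 ppt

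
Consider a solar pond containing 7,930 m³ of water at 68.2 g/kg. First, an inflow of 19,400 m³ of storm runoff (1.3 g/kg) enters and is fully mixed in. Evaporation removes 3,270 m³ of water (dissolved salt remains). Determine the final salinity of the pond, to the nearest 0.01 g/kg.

After mixing: salt = 7,930×68.2 + 19,400×1.3 = 566,046; volume = 27,330 m³
After evaporation: salt unchanged = 566,046; volume = 27,330 − 3,270 = 24,060 m³
S = 566,046 / 24,060 = 23.5264 g/kg

23.53 g/kg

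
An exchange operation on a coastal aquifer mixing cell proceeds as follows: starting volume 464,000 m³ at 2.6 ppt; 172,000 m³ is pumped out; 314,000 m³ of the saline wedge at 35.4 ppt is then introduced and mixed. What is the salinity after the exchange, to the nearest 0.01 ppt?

Remaining after removal: 292,000 m³ at 2.6 ppt (salt = 759,200)
After addition: salt = 759,200 + 314,000×35.4 = 11,874,800; volume = 606,000 m³
S = 11,874,800 / 606,000 = 19.5954 ppt

19.60 ppt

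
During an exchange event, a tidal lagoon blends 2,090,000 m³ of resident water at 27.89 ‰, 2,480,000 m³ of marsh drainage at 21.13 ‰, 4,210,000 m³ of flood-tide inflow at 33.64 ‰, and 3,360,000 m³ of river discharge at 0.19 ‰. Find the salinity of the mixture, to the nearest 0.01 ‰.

By conservation of dissolved salt,
salt = 2,090,000×27.89 + 2,480,000×21.13 + 4,210,000×33.64 + 3,360,000×0.19 = 58,290,100 + 52,402,400 + 141,624,400 + 638,400 = 252,955,300
volume = 2,090,000 + 2,480,000 + 4,210,000 + 3,360,000 = 12,140,000 m³
S = 252,955,300 / 12,140,000 = 20.8365 ‰

20.84 ‰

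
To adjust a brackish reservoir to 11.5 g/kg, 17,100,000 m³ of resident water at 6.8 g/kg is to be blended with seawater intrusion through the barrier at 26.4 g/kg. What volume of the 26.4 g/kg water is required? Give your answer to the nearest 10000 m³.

5390000 m³

Salt balance: 17,100,000×6.8 + V×26.4 = (17,100,000+V)×11.5
116,280,000 + 26.4V = 196,650,000 + 11.5V
80,370,000 = 14.9V
V = 5,393,959.73 m³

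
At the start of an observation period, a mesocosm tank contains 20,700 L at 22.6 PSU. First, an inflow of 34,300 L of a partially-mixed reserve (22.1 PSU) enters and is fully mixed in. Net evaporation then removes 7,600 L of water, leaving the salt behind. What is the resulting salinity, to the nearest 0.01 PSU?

25.86 PSU

After mixing: salt = 20,700×22.6 + 34,300×22.1 = 1,225,850; volume = 55,000 L
After evaporation: salt unchanged = 1,225,850; volume = 55,000 − 7,600 = 47,400 L
S = 1,225,850 / 47,400 = 25.8618 PSU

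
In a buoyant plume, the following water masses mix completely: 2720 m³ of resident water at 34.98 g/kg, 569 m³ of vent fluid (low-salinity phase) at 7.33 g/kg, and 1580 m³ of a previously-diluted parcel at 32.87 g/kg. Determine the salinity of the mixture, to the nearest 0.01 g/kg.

Conserving salt mass:
salt = 2,720×34.98 + 569×7.33 + 1,580×32.87 = 95,145.6 + 4,170.77 + 51,934.6 = 151,250.97
volume = 2,720 + 569 + 1,580 = 4,869 m³
S = 151,250.97 / 4,869 = 31.0641 g/kg

31.06 g/kg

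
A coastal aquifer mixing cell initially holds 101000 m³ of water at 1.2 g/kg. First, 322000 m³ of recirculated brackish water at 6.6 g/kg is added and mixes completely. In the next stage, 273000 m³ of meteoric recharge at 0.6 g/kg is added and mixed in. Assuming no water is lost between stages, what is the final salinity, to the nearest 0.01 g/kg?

3.46 g/kg

Weighted by volume,
Initial salt = 101,000×1.2 = 121,200
After stage 1: salt = 121,200 + 322,000×6.6 = 2,246,400; volume = 423,000 m³; S = 5.311 g/kg
After stage 2: salt = 2,246,400 + 273,000×0.6 = 2,410,200; volume = 696,000 m³
S = 2,410,200 / 696,000 = 3.4629 g/kg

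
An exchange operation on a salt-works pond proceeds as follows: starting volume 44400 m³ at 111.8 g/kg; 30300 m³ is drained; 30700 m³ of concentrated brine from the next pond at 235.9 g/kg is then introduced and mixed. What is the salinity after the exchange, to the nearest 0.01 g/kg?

Remaining after removal: 14,100 m³ at 111.8 g/kg (salt = 1,576,380)
After addition: salt = 1,576,380 + 30,700×235.9 = 8,818,510; volume = 44,800 m³
S = 8,818,510 / 44,800 = 196.8417 g/kg

196.84 g/kg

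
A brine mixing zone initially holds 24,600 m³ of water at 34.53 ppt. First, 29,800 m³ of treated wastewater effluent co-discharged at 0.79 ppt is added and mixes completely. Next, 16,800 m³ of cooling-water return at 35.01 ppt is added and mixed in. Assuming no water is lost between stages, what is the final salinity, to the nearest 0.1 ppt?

20.5 ppt

By conservation of dissolved salt,
Initial salt = 24,600×34.53 = 849,438
After stage 1: salt = 849,438 + 29,800×0.79 = 872,980; volume = 54,400 m³; S = 16.047 ppt
After stage 2: salt = 872,980 + 16,800×35.01 = 1,461,148; volume = 71,200 m³
S = 1,461,148 / 71,200 = 20.5217 ppt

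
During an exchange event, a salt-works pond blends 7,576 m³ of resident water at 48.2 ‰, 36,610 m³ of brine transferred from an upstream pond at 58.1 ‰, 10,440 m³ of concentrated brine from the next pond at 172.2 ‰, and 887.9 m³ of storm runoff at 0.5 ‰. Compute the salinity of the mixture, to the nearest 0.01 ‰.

77.29 ‰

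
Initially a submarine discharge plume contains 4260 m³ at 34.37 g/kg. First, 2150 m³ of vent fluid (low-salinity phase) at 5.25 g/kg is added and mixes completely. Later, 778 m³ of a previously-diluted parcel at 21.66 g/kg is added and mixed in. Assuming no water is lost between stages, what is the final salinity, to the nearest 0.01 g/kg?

24.28 g/kg

Total salt / total volume:
Initial salt = 4,260×34.37 = 146,416.2
After stage 1: salt = 146,416.2 + 2,150×5.25 = 157,703.7; volume = 6,410 m³; S = 24.603 g/kg
After stage 2: salt = 157,703.7 + 778×21.66 = 174,555.18; volume = 7,188 m³
S = 174,555.18 / 7,188 = 24.2842 g/kg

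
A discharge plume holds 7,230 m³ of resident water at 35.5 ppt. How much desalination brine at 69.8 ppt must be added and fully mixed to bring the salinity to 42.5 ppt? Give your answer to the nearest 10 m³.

1850 m³

Salt balance: 7,230×35.5 + V×69.8 = (7,230+V)×42.5
256,665 + 69.8V = 307,275 + 42.5V
50,610 = 27.3V
V = 1,853.85 m³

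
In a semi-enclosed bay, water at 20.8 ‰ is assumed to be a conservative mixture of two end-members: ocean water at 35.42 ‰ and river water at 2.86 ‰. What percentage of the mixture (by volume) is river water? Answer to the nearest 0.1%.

Let f be the freshwater fraction. Salt balance per unit volume:
f×2.86 + (1−f)×35.42 = 20.8
f = (35.42 − 20.8) / (35.42 − 2.86) = 14.62/32.56 = 0.449

44.9%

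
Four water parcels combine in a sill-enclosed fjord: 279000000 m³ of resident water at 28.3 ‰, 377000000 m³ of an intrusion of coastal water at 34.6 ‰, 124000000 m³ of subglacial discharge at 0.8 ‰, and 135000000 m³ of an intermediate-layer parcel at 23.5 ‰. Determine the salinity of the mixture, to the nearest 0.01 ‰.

26.46 ‰

Conserving salt mass:
salt = 279,000,000×28.3 + 377,000,000×34.6 + 124,000,000×0.8 + 135,000,000×23.5 = 7,895,700,000 + 13,044,200,000 + 99,200,000 + 3,172,500,000 = 24,211,600,000
volume = 279,000,000 + 377,000,000 + 124,000,000 + 135,000,000 = 915,000,000 m³
S = 24,211,600,000 / 915,000,000 = 26.4608 ‰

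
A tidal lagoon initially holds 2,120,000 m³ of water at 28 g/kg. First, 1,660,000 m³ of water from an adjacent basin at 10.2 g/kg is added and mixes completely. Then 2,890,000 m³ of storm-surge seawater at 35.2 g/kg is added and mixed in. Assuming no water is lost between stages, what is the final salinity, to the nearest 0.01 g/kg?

26.69 g/kg

Total salt / total volume:
Initial salt = 2,120,000×28 = 59,360,000
After stage 1: salt = 59,360,000 + 1,660,000×10.2 = 76,292,000; volume = 3,780,000 m³; S = 20.183 g/kg
After stage 2: salt = 76,292,000 + 2,890,000×35.2 = 178,020,000; volume = 6,670,000 m³
S = 178,020,000 / 6,670,000 = 26.6897 g/kg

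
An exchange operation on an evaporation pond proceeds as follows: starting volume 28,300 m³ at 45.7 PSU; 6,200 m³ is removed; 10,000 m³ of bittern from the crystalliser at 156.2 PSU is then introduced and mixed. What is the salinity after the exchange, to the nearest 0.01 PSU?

Remaining after removal: 22,100 m³ at 45.7 PSU (salt = 1,009,970)
After addition: salt = 1,009,970 + 10,000×156.2 = 2,571,970; volume = 32,100 m³
S = 2,571,970 / 32,100 = 80.1237 PSU

80.12 PSU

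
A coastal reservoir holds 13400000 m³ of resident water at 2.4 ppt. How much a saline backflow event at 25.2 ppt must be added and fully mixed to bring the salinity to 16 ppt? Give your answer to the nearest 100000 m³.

Salt balance: 13,400,000×2.4 + V×25.2 = (13,400,000+V)×16
32,160,000 + 25.2V = 214,400,000 + 16V
182,240,000 = 9.2V
V = 19,808,695.65 m³

19800000 m³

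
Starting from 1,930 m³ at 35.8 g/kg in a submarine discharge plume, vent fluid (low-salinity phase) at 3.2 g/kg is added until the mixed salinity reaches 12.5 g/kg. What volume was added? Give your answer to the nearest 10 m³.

4840 m³

Salt balance: 1,930×35.8 + V×3.2 = (1,930+V)×12.5
69,094 + 3.2V = 24,125 + 12.5V
44,969 = 9.3V
V = 4,835.38 m³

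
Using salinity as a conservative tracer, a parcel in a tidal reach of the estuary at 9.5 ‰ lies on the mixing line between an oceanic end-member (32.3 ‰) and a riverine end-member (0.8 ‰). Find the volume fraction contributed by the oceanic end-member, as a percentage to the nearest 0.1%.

Let g be the oceanic fraction. Salt balance per unit volume:
g×32.3 + (1−g)×0.8 = 9.5
g = (9.5 − 0.8) / (32.3 − 0.8) = 8.7/31.5 = 0.2762

27.6%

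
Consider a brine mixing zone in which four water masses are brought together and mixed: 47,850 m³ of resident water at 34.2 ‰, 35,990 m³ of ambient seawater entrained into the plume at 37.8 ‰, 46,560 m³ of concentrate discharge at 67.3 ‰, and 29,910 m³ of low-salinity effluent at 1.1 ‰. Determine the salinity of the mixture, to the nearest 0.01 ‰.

Mass of salt is conserved:
salt = 47,850×34.2 + 35,990×37.8 + 46,560×67.3 + 29,910×1.1 = 1,636,470 + 1,360,422 + 3,133,488 + 32,901 = 6,163,281
volume = 47,850 + 35,990 + 46,560 + 29,910 = 160,310 m³
S = 6,163,281 / 160,310 = 38.446 ‰

38.45 ‰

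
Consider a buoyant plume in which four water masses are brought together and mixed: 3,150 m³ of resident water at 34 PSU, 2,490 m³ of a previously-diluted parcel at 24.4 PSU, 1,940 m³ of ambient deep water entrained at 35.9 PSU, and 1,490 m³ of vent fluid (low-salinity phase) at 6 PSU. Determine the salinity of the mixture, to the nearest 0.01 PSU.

27.17 PSU

Weighted by volume,
salt = 3,150×34 + 2,490×24.4 + 1,940×35.9 + 1,490×6 = 107,100 + 60,756 + 69,646 + 8,940 = 246,442
volume = 3,150 + 2,490 + 1,940 + 1,490 = 9,070 m³
S = 246,442 / 9,070 = 27.1711 PSU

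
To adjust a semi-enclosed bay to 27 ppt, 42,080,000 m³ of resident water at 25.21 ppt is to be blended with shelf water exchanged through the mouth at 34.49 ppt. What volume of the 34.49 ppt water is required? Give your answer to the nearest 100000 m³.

10100000 m³

Salt balance: 42,080,000×25.21 + V×34.49 = (42,080,000+V)×27
1,060,836,800 + 34.49V = 1,136,160,000 + 27V
75,323,200 = 7.49V
V = 10,056,502 m³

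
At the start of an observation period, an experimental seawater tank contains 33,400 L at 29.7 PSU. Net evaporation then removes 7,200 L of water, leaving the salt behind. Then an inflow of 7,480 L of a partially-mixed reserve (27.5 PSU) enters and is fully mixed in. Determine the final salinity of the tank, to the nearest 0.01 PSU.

35.56 PSU

After evaporation: salt = 33,400×29.7 = 991,980; volume = 33,400 − 7,200 = 26,200 L
After mixing: salt = 991,980 + 7,480×27.5 = 1,197,680; volume = 26,200 + 7,480 = 33,680 L
S = 1,197,680 / 33,680 = 35.5606 PSU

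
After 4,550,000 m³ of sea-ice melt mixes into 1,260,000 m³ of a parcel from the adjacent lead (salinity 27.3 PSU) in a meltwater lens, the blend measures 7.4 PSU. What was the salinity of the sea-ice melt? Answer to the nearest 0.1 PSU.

Salt balance: 1,260,000×27.3 + 4,550,000×S = 5,810,000×7.4
34,398,000 + 4,550,000·S = 42,994,000
S = (42,994,000 − 34,398,000) / 4,550,000 = 1.8892 PSU

1.9 PSU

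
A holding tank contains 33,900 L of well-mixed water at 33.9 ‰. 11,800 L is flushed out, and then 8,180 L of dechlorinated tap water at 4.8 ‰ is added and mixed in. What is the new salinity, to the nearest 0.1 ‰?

26.0 ‰

Remaining after removal: 22,100 L at 33.9 ‰ (salt = 749,190)
After addition: salt = 749,190 + 8,180×4.8 = 788,454; volume = 30,280 L
S = 788,454 / 30,280 = 26.0388 ‰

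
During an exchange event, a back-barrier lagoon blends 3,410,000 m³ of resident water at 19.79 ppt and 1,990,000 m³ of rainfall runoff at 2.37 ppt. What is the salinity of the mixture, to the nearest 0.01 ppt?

13.37 ppt

By conservation of dissolved salt,
salt = 3,410,000×19.79 + 1,990,000×2.37 = 67,483,900 + 4,716,300 = 72,200,200
volume = 3,410,000 + 1,990,000 = 5,400,000 m³
S = 72,200,200 / 5,400,000 = 13.3704 ppt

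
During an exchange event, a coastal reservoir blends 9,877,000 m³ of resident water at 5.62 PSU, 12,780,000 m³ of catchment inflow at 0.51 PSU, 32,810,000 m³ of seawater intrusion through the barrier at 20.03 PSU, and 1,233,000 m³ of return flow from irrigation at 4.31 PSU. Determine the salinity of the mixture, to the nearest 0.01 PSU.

12.78 PSU

Mass of salt is conserved:
salt = 9,877,000×5.62 + 12,780,000×0.51 + 32,810,000×20.03 + 1,233,000×4.31 = 55,508,740 + 6,517,800 + 657,184,300 + 5,314,230 = 724,525,070
volume = 9,877,000 + 12,780,000 + 32,810,000 + 1,233,000 = 56,700,000 m³
S = 724,525,070 / 56,700,000 = 12.7782 PSU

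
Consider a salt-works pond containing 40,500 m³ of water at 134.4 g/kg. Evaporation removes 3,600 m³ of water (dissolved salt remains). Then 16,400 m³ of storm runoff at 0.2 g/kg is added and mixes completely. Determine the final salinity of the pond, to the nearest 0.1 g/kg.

After evaporation: salt = 40,500×134.4 = 5,443,200; volume = 40,500 − 3,600 = 36,900 m³
After mixing: salt = 5,443,200 + 16,400×0.2 = 5,446,480; volume = 36,900 + 16,400 = 53,300 m³
S = 5,446,480 / 53,300 = 102.1854 g/kg

102.2 g/kg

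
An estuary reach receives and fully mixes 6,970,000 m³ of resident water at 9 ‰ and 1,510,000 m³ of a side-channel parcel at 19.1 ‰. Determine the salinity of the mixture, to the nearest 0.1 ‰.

By conservation of dissolved salt,
salt = 6,970,000×9 + 1,510,000×19.1 = 62,730,000 + 28,841,000 = 91,571,000
volume = 6,970,000 + 1,510,000 = 8,480,000 m³
S = 91,571,000 / 8,480,000 = 10.798 ‰

10.8 ‰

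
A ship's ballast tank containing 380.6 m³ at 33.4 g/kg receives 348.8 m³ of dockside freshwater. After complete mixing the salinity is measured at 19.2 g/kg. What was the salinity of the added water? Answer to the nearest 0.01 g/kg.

3.71 g/kg

Salt balance: 380.6×33.4 + 348.8×S = 729.4×19.2
12,712.04 + 348.8·S = 14,004.48
S = (14,004.48 − 12,712.04) / 348.8 = 3.7054 g/kg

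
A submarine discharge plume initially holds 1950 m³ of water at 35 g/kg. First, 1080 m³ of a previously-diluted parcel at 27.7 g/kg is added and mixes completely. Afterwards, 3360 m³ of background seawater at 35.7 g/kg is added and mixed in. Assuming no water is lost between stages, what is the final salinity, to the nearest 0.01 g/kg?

34.13 g/kg

Weighted by volume,
Initial salt = 1,950×35 = 68,250
After stage 1: salt = 68,250 + 1,080×27.7 = 98,166; volume = 3,030 m³; S = 32.398 g/kg
After stage 2: salt = 98,166 + 3,360×35.7 = 218,118; volume = 6,390 m³
S = 218,118 / 6,390 = 34.1343 g/kg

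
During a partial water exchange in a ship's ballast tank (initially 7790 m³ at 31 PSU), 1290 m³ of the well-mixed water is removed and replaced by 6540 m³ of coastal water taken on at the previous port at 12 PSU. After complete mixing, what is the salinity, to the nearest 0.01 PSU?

Remaining after removal: 6,500 m³ at 31 PSU (salt = 201,500)
After addition: salt = 201,500 + 6,540×12 = 279,980; volume = 13,040 m³
S = 279,980 / 13,040 = 21.4709 PSU

21.47 PSU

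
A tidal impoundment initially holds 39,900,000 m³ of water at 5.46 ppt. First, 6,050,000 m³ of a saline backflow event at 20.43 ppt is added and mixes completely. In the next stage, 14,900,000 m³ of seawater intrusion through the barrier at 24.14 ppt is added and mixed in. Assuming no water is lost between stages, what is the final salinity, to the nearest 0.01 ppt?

Conserving salt mass:
Initial salt = 39,900,000×5.46 = 217,854,000
After stage 1: salt = 217,854,000 + 6,050,000×20.43 = 341,455,500; volume = 45,950,000 m³; S = 7.431 ppt
After stage 2: salt = 341,455,500 + 14,900,000×24.14 = 701,141,500; volume = 60,850,000 m³
S = 701,141,500 / 60,850,000 = 11.5225 ppt

11.52 ppt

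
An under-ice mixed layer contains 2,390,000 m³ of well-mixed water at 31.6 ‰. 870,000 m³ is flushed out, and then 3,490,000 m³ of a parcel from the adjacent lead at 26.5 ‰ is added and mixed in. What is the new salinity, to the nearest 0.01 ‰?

Remaining after removal: 1,520,000 m³ at 31.6 ‰ (salt = 48,032,000)
After addition: salt = 48,032,000 + 3,490,000×26.5 = 140,517,000; volume = 5,010,000 m³
S = 140,517,000 / 5,010,000 = 28.0473 ‰

28.05 ‰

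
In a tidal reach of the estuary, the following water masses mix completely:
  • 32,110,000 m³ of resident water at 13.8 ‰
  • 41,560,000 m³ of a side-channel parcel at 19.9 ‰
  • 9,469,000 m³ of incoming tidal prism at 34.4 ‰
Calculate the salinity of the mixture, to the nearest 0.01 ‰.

Mass of salt is conserved:
salt = 32,110,000×13.8 + 41,560,000×19.9 + 9,469,000×34.4 = 443,118,000 + 827,044,000 + 325,733,600 = 1,595,895,600
volume = 32,110,000 + 41,560,000 + 9,469,000 = 83,139,000 m³
S = 1,595,895,600 / 83,139,000 = 19.1955 ‰

19.20 ‰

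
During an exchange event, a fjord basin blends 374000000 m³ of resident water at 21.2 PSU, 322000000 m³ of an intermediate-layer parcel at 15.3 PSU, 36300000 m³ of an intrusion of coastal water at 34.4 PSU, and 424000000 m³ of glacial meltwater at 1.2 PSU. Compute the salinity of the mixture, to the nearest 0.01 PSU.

Total salt / total volume:
salt = 374,000,000×21.2 + 322,000,000×15.3 + 36,300,000×34.4 + 424,000,000×1.2 = 7,928,800,000 + 4,926,600,000 + 1,248,720,000 + 508,800,000 = 14,612,920,000
volume = 374,000,000 + 322,000,000 + 36,300,000 + 424,000,000 = 1,156,300,000 m³
S = 14,612,920,000 / 1,156,300,000 = 12.6377 PSU

12.64 PSU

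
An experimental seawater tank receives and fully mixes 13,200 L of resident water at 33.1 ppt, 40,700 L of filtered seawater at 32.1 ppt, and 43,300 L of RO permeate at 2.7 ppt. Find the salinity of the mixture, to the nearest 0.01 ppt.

Weighted by volume,
salt = 13,200×33.1 + 40,700×32.1 + 43,300×2.7 = 436,920 + 1,306,470 + 116,910 = 1,860,300
volume = 13,200 + 40,700 + 43,300 = 97,200 L
S = 1,860,300 / 97,200 = 19.1389 ppt

19.14 ppt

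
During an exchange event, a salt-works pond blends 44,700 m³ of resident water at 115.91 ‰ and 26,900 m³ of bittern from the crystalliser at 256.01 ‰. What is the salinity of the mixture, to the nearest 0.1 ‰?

168.5 ‰

Mass of salt is conserved:
salt = 44,700×115.91 + 26,900×256.01 = 5,181,177 + 6,886,669 = 12,067,846
volume = 44,700 + 26,900 = 71,600 m³
S = 12,067,846 / 71,600 = 168.545 ‰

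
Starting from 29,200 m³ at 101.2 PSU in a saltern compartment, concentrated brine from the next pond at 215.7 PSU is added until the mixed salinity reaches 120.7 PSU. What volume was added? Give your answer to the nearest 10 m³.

Salt balance: 29,200×101.2 + V×215.7 = (29,200+V)×120.7
2,955,040 + 215.7V = 3,524,440 + 120.7V
569,400 = 95V
V = 5,993.68 m³

5990 m³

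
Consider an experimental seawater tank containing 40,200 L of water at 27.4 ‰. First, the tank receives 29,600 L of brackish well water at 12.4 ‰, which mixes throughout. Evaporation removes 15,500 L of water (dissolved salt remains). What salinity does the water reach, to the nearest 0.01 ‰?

27.04 ‰

After mixing: salt = 40,200×27.4 + 29,600×12.4 = 1,468,520; volume = 69,800 L
After evaporation: salt unchanged = 1,468,520; volume = 69,800 − 15,500 = 54,300 L
S = 1,468,520 / 54,300 = 27.0446 ‰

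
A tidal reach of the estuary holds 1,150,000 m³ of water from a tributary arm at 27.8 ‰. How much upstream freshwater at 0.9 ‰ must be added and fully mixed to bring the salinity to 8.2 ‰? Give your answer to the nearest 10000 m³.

3090000 m³

Salt balance: 1,150,000×27.8 + V×0.9 = (1,150,000+V)×8.2
31,970,000 + 0.9V = 9,430,000 + 8.2V
22,540,000 = 7.3V
V = 3,087,671.23 m³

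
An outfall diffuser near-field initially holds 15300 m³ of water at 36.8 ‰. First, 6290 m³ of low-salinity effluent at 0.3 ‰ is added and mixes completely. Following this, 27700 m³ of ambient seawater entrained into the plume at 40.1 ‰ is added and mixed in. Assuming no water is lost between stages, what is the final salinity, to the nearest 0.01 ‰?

Total salt / total volume:
Initial salt = 15,300×36.8 = 563,040
After stage 1: salt = 563,040 + 6,290×0.3 = 564,927; volume = 21,590 m³; S = 26.166 ‰
After stage 2: salt = 564,927 + 27,700×40.1 = 1,675,697; volume = 49,290 m³
S = 1,675,697 / 49,290 = 33.9967 ‰

34.00 ‰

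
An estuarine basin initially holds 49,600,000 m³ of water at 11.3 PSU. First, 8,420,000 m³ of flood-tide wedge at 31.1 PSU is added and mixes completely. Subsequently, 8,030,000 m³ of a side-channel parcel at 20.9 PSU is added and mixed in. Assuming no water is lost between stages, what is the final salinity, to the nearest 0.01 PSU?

Mass of salt is conserved:
Initial salt = 49,600,000×11.3 = 560,480,000
After stage 1: salt = 560,480,000 + 8,420,000×31.1 = 822,342,000; volume = 58,020,000 m³; S = 14.173 PSU
After stage 2: salt = 822,342,000 + 8,030,000×20.9 = 990,169,000; volume = 66,050,000 m³
S = 990,169,000 / 66,050,000 = 14.9912 PSU

14.99 PSU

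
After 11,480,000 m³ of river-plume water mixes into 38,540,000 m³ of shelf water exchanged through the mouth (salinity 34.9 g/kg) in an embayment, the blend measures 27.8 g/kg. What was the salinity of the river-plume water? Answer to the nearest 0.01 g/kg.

Salt balance: 38,540,000×34.9 + 11,480,000×S = 50,020,000×27.8
1,345,046,000 + 11,480,000·S = 1,390,556,000
S = (1,390,556,000 − 1,345,046,000) / 11,480,000 = 3.9643 g/kg

3.96 g/kg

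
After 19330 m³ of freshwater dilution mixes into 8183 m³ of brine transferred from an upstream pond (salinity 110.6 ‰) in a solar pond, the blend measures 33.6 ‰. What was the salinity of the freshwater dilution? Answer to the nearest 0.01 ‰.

1.00 ‰

Salt balance: 8,183×110.6 + 19,330×S = 27,513×33.6
905,039.8 + 19,330·S = 924,436.8
S = (924,436.8 − 905,039.8) / 19,330 = 1.0035 ‰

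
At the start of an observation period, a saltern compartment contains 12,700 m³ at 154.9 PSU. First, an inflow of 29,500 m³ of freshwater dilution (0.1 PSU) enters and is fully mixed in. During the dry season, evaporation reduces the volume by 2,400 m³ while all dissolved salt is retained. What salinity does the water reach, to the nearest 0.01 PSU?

After mixing: salt = 12,700×154.9 + 29,500×0.1 = 1,970,180; volume = 42,200 m³
After evaporation: salt unchanged = 1,970,180; volume = 42,200 − 2,400 = 39,800 m³
S = 1,970,180 / 39,800 = 49.502 PSU

49.50 PSU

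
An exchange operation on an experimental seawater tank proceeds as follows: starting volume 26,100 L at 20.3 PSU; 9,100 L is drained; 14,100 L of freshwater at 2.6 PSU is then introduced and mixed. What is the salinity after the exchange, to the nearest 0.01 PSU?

12.28 PSU

Remaining after removal: 17,000 L at 20.3 PSU (salt = 345,100)
After addition: salt = 345,100 + 14,100×2.6 = 381,760; volume = 31,100 L
S = 381,760 / 31,100 = 12.2752 PSU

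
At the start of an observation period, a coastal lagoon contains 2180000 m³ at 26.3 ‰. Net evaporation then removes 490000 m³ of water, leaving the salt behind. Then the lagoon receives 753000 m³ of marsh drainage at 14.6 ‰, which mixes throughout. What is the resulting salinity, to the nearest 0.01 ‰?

After evaporation: salt = 2,180,000×26.3 = 57,334,000; volume = 2,180,000 − 490,000 = 1,690,000 m³
After mixing: salt = 57,334,000 + 753,000×14.6 = 68,327,800; volume = 1,690,000 + 753,000 = 2,443,000 m³
S = 68,327,800 / 2,443,000 = 27.9688 ‰

27.97 ‰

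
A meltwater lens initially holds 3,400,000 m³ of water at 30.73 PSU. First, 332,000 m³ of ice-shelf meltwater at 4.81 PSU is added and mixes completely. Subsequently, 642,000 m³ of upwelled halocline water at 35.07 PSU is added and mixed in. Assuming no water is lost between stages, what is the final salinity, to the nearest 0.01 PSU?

Mass of salt is conserved:
Initial salt = 3,400,000×30.73 = 104,482,000
After stage 1: salt = 104,482,000 + 332,000×4.81 = 106,078,920; volume = 3,732,000 m³; S = 28.424 PSU
After stage 2: salt = 106,078,920 + 642,000×35.07 = 128,593,860; volume = 4,374,000 m³
S = 128,593,860 / 4,374,000 = 29.3996 PSU

29.40 PSU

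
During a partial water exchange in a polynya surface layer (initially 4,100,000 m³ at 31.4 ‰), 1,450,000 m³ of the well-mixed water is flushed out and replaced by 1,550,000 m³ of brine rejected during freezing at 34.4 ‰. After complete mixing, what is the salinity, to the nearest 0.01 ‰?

32.51 ‰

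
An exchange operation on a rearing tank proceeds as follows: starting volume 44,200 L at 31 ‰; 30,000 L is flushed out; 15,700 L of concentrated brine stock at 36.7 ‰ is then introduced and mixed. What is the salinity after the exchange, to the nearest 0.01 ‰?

33.99 ‰

Remaining after removal: 14,200 L at 31 ‰ (salt = 440,200)
After addition: salt = 440,200 + 15,700×36.7 = 1,016,390; volume = 29,900 L
S = 1,016,390 / 29,900 = 33.993 ‰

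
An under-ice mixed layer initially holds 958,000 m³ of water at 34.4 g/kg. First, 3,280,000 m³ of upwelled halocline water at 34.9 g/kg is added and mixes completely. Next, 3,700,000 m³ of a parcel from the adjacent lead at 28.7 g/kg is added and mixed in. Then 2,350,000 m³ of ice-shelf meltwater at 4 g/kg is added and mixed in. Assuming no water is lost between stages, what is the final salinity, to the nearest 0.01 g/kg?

Total salt / total volume:
Initial salt = 958,000×34.4 = 32,955,200
After stage 1: salt = 32,955,200 + 3,280,000×34.9 = 147,427,200; volume = 4,238,000 m³; S = 34.787 g/kg
After stage 2: salt = 147,427,200 + 3,700,000×28.7 = 253,617,200; volume = 7,938,000 m³; S = 31.95 g/kg
After stage 3: salt = 253,617,200 + 2,350,000×4 = 263,017,200; volume = 10,288,000 m³
S = 263,017,200 / 10,288,000 = 25.5654 g/kg

25.57 g/kg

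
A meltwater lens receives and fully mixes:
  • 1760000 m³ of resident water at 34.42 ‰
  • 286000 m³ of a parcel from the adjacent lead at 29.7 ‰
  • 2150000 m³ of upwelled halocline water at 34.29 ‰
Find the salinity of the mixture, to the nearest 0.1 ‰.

34.0 ‰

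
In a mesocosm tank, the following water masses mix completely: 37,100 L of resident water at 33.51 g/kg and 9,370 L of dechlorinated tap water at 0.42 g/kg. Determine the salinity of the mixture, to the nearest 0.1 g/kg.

26.8 g/kg

Total salt / total volume:
salt = 37,100×33.51 + 9,370×0.42 = 1,243,221 + 3,935.4 = 1,247,156.4
volume = 37,100 + 9,370 = 46,470 L
S = 1,247,156.4 / 46,470 = 26.838 g/kg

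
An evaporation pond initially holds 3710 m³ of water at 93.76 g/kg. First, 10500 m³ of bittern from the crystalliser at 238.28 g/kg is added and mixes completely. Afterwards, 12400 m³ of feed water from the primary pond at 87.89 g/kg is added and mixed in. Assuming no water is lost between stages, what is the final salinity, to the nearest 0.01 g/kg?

148.05 g/kg

Weighted by volume,
Initial salt = 3,710×93.76 = 347,849.6
After stage 1: salt = 347,849.6 + 10,500×238.28 = 2,849,789.6; volume = 14,210 m³; S = 200.548 g/kg
After stage 2: salt = 2,849,789.6 + 12,400×87.89 = 3,939,625.6; volume = 26,610 m³
S = 3,939,625.6 / 26,610 = 148.0506 g/kg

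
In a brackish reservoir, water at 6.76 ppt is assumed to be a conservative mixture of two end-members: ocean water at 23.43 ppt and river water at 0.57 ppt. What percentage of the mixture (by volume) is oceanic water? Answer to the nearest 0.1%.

Let g be the oceanic fraction. Salt balance per unit volume:
g×23.43 + (1−g)×0.57 = 6.76
g = (6.76 − 0.57) / (23.43 − 0.57) = 6.19/22.86 = 0.2708

27.1%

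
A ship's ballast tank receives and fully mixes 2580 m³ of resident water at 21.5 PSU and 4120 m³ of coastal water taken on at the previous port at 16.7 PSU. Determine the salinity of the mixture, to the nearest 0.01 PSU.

18.55 PSU

Total salt / total volume:
salt = 2,580×21.5 + 4,120×16.7 = 55,470 + 68,804 = 124,274
volume = 2,580 + 4,120 = 6,700 m³
S = 124,274 / 6,700 = 18.5484 PSU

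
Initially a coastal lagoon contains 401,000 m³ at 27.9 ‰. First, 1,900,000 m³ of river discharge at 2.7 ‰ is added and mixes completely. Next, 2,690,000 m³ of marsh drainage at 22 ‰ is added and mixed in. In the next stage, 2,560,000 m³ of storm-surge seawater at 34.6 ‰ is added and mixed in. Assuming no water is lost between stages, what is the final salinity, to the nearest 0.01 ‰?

21.73 ‰

Salt balance:
Initial salt = 401,000×27.9 = 11,187,900
After stage 1: salt = 11,187,900 + 1,900,000×2.7 = 16,317,900; volume = 2,301,000 m³; S = 7.092 ‰
After stage 2: salt = 16,317,900 + 2,690,000×22 = 75,497,900; volume = 4,991,000 m³; S = 15.127 ‰
After stage 3: salt = 75,497,900 + 2,560,000×34.6 = 164,073,900; volume = 7,551,000 m³
S = 164,073,900 / 7,551,000 = 21.7288 ‰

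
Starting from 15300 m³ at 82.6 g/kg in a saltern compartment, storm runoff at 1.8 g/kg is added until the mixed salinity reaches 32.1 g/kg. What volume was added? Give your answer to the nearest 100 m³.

Salt balance: 15,300×82.6 + V×1.8 = (15,300+V)×32.1
1,263,780 + 1.8V = 491,130 + 32.1V
772,650 = 30.3V
V = 25,500 m³

25500 m³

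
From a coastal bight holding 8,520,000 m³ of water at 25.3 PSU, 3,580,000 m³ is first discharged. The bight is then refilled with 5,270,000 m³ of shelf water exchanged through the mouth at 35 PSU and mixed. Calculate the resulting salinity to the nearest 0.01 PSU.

30.31 PSU

Remaining after removal: 4,940,000 m³ at 25.3 PSU (salt = 124,982,000)
After addition: salt = 124,982,000 + 5,270,000×35 = 309,432,000; volume = 10,210,000 m³
S = 309,432,000 / 10,210,000 = 30.3068 PSU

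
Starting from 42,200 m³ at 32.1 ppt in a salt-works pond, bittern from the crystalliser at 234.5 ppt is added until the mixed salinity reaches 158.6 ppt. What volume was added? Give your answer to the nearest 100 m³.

70300 m³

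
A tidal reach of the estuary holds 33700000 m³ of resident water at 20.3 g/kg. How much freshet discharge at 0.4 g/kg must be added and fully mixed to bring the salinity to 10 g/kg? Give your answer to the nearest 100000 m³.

36200000 m³

Salt balance: 33,700,000×20.3 + V×0.4 = (33,700,000+V)×10
684,110,000 + 0.4V = 337,000,000 + 10V
347,110,000 = 9.6V
V = 36,157,291.67 m³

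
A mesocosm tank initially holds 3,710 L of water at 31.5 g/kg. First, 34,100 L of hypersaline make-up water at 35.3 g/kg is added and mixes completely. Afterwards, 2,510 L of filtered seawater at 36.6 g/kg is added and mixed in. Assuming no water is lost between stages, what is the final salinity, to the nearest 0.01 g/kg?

Mass of salt is conserved:
Initial salt = 3,710×31.5 = 116,865
After stage 1: salt = 116,865 + 34,100×35.3 = 1,320,595; volume = 37,810 L; S = 34.927 g/kg
After stage 2: salt = 1,320,595 + 2,510×36.6 = 1,412,461; volume = 40,320 L
S = 1,412,461 / 40,320 = 35.0313 g/kg

35.03 g/kg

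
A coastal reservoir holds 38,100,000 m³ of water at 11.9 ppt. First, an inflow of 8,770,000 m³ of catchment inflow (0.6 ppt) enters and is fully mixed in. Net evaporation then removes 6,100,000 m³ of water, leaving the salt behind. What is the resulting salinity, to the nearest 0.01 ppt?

After mixing: salt = 38,100,000×11.9 + 8,770,000×0.6 = 458,652,000; volume = 46,870,000 m³
After evaporation: salt unchanged = 458,652,000; volume = 46,870,000 − 6,100,000 = 40,770,000 m³
S = 458,652,000 / 40,770,000 = 11.2497 ppt

11.25 ppt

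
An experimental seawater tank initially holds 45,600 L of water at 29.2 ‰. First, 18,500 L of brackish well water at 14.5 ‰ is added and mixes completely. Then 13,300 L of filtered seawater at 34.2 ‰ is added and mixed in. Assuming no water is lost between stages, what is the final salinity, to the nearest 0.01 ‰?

26.55 ‰

Conserving salt mass:
Initial salt = 45,600×29.2 = 1,331,520
After stage 1: salt = 1,331,520 + 18,500×14.5 = 1,599,770; volume = 64,100 L; S = 24.957 ‰
After stage 2: salt = 1,599,770 + 13,300×34.2 = 2,054,630; volume = 77,400 L
S = 2,054,630 / 77,400 = 26.5456 ‰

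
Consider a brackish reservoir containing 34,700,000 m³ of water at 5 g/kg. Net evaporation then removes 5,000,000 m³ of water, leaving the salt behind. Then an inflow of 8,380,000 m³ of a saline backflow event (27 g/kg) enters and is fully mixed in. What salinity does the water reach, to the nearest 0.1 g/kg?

After evaporation: salt = 34,700,000×5 = 173,500,000; volume = 34,700,000 − 5,000,000 = 29,700,000 m³
After mixing: salt = 173,500,000 + 8,380,000×27 = 399,760,000; volume = 29,700,000 + 8,380,000 = 38,080,000 m³
S = 399,760,000 / 38,080,000 = 10.4979 g/kg

10.5 g/kg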